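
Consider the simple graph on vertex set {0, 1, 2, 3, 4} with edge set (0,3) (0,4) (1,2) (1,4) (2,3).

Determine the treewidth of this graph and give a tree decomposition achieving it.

Treewidth 2.
One optimal decomposition is:
Bags: B1 = {0, 1, 4}  B2 = {0, 1, 2}  B3 = {0, 2, 3}
Tree: B1–B2, B2–B3

The largest bag has 3 vertices, giving width 2; this decomposition certifies tw(G) ≤ 2. For the lower bound, G contains the cycle 0–4–1–2–3–0, so G is not a forest; only forests have treewidth ≤ 1, hence tw(G) ≥ 2. The upper and lower bounds meet at 2, so that is the treewidth.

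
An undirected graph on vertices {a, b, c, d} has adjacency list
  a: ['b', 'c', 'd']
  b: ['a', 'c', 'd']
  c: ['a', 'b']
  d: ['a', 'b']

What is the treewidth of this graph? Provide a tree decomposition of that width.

Every bag has size at most 3, so the width is 3 − 1 = 2 and tw(G) ≤ 2. On the other hand G contains the 3-clique {a, b, d}. A clique must lie in a single bag of any decomposition, so no decomposition can have width below 2. The upper and lower bounds meet at 2, so that is the treewidth.

Treewidth 2.
One such decomposition:
Bags: B1 = {a, b, c}  B2 = {a, b, d}
Tree: B1–B2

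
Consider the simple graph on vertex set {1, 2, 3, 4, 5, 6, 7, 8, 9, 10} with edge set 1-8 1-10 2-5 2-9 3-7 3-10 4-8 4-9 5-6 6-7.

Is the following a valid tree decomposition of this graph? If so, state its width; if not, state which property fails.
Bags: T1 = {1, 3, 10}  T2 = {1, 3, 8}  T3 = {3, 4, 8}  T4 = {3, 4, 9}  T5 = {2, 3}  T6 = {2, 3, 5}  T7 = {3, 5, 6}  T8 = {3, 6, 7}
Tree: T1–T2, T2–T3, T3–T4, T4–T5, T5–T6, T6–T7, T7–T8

A tree decomposition must satisfy three properties: every vertex lies in some bag; for every edge, both endpoints lie together in some bag; and for every vertex, the bags containing it form a connected subtree. Here edge (9,2) lies in no bag, so the decomposition is invalid.

No — edge (9,2) lies in no bag.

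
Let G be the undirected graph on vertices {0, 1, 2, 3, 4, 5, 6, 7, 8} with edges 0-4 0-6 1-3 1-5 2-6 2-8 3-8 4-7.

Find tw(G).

A width-1 tree decomposition is:
Bags: B1 = {1, 5}  B2 = {1, 3}  B3 = {3, 8}  B4 = {2, 8}  B5 = {2, 6}  B6 = {0, 6}  B7 = {0, 4}  B8 = {4, 7}
Tree: B1–B2, B2–B3, B3–B4, B4–B5, B5–B6, B6–B7, B7–B8
The largest bag has 2 vertices, giving width 1; this decomposition certifies tw(G) ≤ 1. Since G has at least one edge (e.g. 5–1), it is not an edgeless graph, so tw(G) ≥ 1. Hence tw(G) = 1 exactly.

1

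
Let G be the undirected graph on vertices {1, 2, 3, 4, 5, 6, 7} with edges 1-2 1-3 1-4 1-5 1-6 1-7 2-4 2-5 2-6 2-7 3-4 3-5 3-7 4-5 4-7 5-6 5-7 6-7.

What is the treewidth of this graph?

4

A width-4 tree decomposition is:
Bags: B1 = {1, 2, 4, 5, 7}  B2 = {1, 3, 4, 5, 7}  B3 = {1, 2, 5, 6, 7}
Tree: B1–B2, B1–B3
Each bag holds 5 vertices, so the decomposition has width 4, which upper-bounds the treewidth. For the lower bound, the 5 vertices {1, 2, 4, 5, 7} are pairwise adjacent, and any tree decomposition puts a clique entirely inside one bag — forcing width ≥ 4. Hence tw(G) = 4 exactly.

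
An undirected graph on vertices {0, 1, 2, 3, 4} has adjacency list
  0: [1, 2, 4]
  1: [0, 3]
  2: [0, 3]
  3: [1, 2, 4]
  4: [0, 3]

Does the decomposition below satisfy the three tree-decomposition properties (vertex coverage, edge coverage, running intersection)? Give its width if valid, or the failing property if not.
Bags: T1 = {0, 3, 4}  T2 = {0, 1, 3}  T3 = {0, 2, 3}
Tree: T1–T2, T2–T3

Yes; width 2.

Vertex coverage: the bags together contain {0, 1, 2, 3, 4}, the full vertex set. Edge coverage: each edge of G has both endpoints in at least one bag. Running intersection: for every vertex, the bags containing it form a connected subtree. All three properties hold, so this is a valid tree decomposition of width max|bag| − 1 = 2, and hence tw(G) ≤ 2.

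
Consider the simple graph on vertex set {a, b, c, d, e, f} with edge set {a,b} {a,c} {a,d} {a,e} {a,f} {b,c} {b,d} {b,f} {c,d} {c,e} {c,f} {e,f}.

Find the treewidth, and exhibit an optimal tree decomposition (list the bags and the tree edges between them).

Each bag holds 4 vertices, so the decomposition has width 3, which upper-bounds the treewidth. Conversely, {a, b, c, d} is a clique of size 4, and the vertices of any clique must share a bag in every tree decomposition; so some bag has ≥ 4 vertices and tw(G) ≥ 3. Therefore the treewidth is 3.

Treewidth 3.
One optimal decomposition is:
Bags: B1 = {a, b, c, f}  B2 = {a, b, c, d}  B3 = {a, c, e, f}
Tree: B1–B2, B1–B3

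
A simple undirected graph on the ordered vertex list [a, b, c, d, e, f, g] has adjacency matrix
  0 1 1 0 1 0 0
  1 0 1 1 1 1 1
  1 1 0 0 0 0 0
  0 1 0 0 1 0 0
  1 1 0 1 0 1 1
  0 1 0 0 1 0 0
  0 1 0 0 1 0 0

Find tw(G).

A width-2 tree decomposition is:
Bags: B1 = {a, b, e}  B2 = {a, b, c}  B3 = {b, d, e}  B4 = {b, e, f}  B5 = {b, e, g}
Tree: B1–B2, B1–B3, B1–B4, B3–B5
Every bag has size at most 3, so the width is 3 − 1 = 2 and tw(G) ≤ 2. On the other hand G contains the 3-clique {b, d, e}. A clique must lie in a single bag of any decomposition, so no decomposition can have width below 2. Therefore the treewidth is 2.

2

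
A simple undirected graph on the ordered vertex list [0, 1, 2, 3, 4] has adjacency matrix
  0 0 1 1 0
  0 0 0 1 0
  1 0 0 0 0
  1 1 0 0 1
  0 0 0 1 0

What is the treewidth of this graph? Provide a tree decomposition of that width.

Every bag has size at most 2, so the width is 2 − 1 = 1 and tw(G) ≤ 1. G has an edge, so its treewidth is at least 1. Hence tw(G) = 1 exactly.

Treewidth 1.
One optimal decomposition is:
Bags: B1 = {1, 3}  B2 = {0, 3}  B3 = {0, 2}  B4 = {3, 4}
Tree: B1–B2, B2–B3, B2–B4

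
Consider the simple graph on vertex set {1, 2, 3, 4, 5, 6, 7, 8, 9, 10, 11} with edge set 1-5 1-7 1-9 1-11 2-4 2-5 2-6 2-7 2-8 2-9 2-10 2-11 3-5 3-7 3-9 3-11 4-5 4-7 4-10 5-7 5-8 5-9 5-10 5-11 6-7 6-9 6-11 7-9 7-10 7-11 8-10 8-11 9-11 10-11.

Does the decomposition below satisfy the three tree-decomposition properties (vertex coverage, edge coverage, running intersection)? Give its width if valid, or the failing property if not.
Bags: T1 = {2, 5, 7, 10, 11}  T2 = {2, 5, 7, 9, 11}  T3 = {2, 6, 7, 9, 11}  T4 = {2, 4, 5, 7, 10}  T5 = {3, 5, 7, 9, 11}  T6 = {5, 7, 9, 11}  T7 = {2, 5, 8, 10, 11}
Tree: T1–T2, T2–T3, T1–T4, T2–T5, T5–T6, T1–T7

A tree decomposition must satisfy three properties: every vertex lies in some bag; for every edge, both endpoints lie together in some bag; and for every vertex, the bags containing it form a connected subtree. Here vertex 1 appears in no bag, so the decomposition is invalid.

No — vertex 1 appears in no bag.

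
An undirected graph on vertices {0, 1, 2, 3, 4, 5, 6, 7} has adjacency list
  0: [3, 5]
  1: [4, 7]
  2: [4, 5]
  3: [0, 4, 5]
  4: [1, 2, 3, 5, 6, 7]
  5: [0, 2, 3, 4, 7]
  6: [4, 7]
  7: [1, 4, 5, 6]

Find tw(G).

2

A width-2 tree decomposition is:
Bags: B1 = {4, 5, 7}  B2 = {4, 6, 7}  B3 = {3, 4, 5}  B4 = {0, 3, 5}  B5 = {1, 4, 7}  B6 = {2, 4, 5}
Tree: B1–B2, B1–B3, B3–B4, B1–B5, B1–B6
Each bag holds 3 vertices, so the decomposition has width 2, which upper-bounds the treewidth. On the other hand G contains the 3-clique {0, 3, 5}. A clique must lie in a single bag of any decomposition, so no decomposition can have width below 2. Hence tw(G) = 2 exactly.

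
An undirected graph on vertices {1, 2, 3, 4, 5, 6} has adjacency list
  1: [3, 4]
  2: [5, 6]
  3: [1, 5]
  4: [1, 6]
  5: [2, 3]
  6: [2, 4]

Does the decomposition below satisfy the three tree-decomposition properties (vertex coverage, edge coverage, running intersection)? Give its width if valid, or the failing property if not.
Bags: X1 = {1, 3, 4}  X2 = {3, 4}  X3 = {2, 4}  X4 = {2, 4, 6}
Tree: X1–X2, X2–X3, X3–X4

A tree decomposition must satisfy three properties: every vertex lies in some bag; for every edge, both endpoints lie together in some bag; and for every vertex, the bags containing it form a connected subtree. Here vertex 5 appears in no bag, so the decomposition is invalid.

No — vertex 5 appears in no bag.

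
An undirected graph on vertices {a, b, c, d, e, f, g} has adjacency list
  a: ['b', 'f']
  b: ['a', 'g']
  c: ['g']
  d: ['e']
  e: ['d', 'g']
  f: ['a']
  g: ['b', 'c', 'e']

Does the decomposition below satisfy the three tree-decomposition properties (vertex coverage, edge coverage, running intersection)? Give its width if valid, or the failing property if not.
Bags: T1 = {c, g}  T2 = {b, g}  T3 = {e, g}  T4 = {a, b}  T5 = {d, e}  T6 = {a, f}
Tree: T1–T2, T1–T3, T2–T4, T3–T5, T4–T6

Yes; width 1.

Every vertex of G appears in some bag (union = {a, b, c, d, e, f, g}); every edge is covered by a bag; and for each vertex v the set of bags containing v is connected in the bag tree. The decomposition is therefore valid. The largest bag has 2 vertices, so the width is 1.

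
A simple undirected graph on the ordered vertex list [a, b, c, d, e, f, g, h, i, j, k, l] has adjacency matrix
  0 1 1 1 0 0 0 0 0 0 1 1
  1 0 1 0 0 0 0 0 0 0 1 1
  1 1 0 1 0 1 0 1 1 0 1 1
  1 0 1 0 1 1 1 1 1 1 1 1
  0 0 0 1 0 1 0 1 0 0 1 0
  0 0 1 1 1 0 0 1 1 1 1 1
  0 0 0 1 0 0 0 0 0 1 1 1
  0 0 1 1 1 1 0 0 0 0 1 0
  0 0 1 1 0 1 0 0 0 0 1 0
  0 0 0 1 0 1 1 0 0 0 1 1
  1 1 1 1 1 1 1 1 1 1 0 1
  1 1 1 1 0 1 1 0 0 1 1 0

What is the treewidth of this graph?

A width-4 tree decomposition is:
Bags: B1 = {d, e, f, h, k}  B2 = {c, d, f, h, k}  B3 = {c, d, f, k, l}  B4 = {a, c, d, k, l}  B5 = {c, d, f, i, k}  B6 = {d, f, j, k, l}  B7 = {d, g, j, k, l}  B8 = {a, b, c, k, l}
Tree: B1–B2, B2–B3, B3–B4, B3–B5, B3–B6, B6–B7, B4–B8
The largest bag has 5 vertices, giving width 4; this decomposition certifies tw(G) ≤ 4. On the other hand G contains the 5-clique {d, g, j, k, l}. A clique must lie in a single bag of any decomposition, so no decomposition can have width below 4. Combining the bounds, tw(G) = 4.

4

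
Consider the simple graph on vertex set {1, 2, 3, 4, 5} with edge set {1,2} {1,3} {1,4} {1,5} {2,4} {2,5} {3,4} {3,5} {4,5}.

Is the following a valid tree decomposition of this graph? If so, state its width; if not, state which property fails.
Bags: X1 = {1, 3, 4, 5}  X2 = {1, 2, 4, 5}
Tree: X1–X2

Yes; width 3.

Checking the three conditions: (i) the bags cover all of {1, 2, 3, 4, 5}; (ii) for each edge, some bag contains both endpoints; (iii) the bags containing any fixed vertex form a subtree. All hold, so the decomposition is valid with width 4 − 1 = 3.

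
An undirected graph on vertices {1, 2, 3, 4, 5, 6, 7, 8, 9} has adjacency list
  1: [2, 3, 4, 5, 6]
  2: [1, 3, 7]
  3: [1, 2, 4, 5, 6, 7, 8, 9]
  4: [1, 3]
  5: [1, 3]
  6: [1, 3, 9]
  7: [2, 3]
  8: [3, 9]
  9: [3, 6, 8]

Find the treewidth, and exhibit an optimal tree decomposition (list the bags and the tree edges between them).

Treewidth 2.
One such decomposition:
Bags: B1 = {3, 6, 9}  B2 = {3, 8, 9}  B3 = {1, 3, 6}  B4 = {1, 3, 4}  B5 = {1, 2, 3}  B6 = {2, 3, 7}  B7 = {1, 3, 5}
Tree: B1–B2, B1–B3, B3–B4, B4–B5, B5–B6, B4–B7

Each bag holds 3 vertices, so the decomposition has width 2, which upper-bounds the treewidth. Conversely, {3, 8, 9} is a clique of size 3, and the vertices of any clique must share a bag in every tree decomposition; so some bag has ≥ 3 vertices and tw(G) ≥ 2. Combining the bounds, tw(G) = 2.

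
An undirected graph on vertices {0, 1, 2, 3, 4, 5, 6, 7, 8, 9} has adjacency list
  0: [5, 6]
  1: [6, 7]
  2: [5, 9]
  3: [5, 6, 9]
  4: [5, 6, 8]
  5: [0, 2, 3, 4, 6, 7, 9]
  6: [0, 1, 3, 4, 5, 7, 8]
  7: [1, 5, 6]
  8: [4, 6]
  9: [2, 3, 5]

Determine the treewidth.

A width-2 tree decomposition is:
Bags: B1 = {3, 5, 6}  B2 = {0, 5, 6}  B3 = {3, 5, 9}  B4 = {5, 6, 7}  B5 = {4, 5, 6}  B6 = {1, 6, 7}  B7 = {2, 5, 9}  B8 = {4, 6, 8}
Tree: B1–B2, B1–B3, B1–B4, B4–B5, B4–B6, B3–B7, B5–B8
The largest bag has 3 vertices, giving width 2; this decomposition certifies tw(G) ≤ 2. Conversely, {4, 6, 8} is a clique of size 3, and the vertices of any clique must share a bag in every tree decomposition; so some bag has ≥ 3 vertices and tw(G) ≥ 2. Therefore the treewidth is 2.

2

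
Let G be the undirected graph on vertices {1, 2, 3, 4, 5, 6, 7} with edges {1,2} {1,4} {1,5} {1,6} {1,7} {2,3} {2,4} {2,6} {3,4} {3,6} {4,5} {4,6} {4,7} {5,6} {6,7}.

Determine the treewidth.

A width-3 tree decomposition is:
Bags: B1 = {1, 2, 4, 6}  B2 = {2, 3, 4, 6}  B3 = {1, 4, 5, 6}  B4 = {1, 4, 6, 7}
Tree: B1–B2, B1–B3, B1–B4
Each bag holds 4 vertices, so the decomposition has width 3, which upper-bounds the treewidth. On the other hand G contains the 4-clique {1, 2, 4, 6}. A clique must lie in a single bag of any decomposition, so no decomposition can have width below 3. Therefore the treewidth is 3.

3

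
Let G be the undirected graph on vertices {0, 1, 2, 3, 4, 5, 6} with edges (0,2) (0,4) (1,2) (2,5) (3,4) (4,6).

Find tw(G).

1

A width-1 tree decomposition is:
Bags: B1 = {0, 2}  B2 = {0, 4}  B3 = {2, 5}  B4 = {4, 6}  B5 = {1, 2}  B6 = {3, 4}
Tree: B1–B2, B1–B3, B2–B4, B1–B5, B4–B6
Each bag holds 2 vertices, so the decomposition has width 1, which upper-bounds the treewidth. Since G has at least one edge (e.g. 2–0), it is not an edgeless graph, so tw(G) ≥ 1. The upper and lower bounds meet at 1, so that is the treewidth.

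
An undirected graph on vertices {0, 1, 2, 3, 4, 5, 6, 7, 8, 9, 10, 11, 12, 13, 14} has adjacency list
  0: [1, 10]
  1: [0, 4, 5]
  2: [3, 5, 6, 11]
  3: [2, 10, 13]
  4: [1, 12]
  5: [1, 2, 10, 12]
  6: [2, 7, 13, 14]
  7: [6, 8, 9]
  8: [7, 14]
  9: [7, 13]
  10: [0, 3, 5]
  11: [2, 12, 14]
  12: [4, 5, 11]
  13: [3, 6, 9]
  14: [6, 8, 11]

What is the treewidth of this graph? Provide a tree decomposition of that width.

The largest bag has 4 vertices, giving width 3; this decomposition certifies tw(G) ≤ 3. For the lower bound: the 4 vertex sets {7,8,9}, {13}, {6}, {2,3,11,14} are disjoint, each induces a connected subgraph, and every pair is joined by at least one edge of G. Contracting each set to a single vertex therefore yields K_{4} as a minor, and since treewidth is minor-monotone, tw(G) ≥ tw(K_{4}) = 3. Therefore the treewidth is 3.

Treewidth 3.
One optimal decomposition is:
Bags: B1 = {7, 8, 9, 13}  B2 = {6, 7, 8, 13}  B3 = {6, 8, 13, 14}  B4 = {3, 6, 13, 14}  B5 = {2, 3, 6, 14}  B6 = {2, 3, 11, 14}  B7 = {2, 3, 10, 11}  B8 = {2, 5, 10, 11}  B9 = {5, 10, 11, 12}  B10 = {0, 5, 10, 12}  B11 = {0, 1, 5, 12}  B12 = {0, 1, 4, 12}
Tree: B1–B2, B2–B3, B3–B4, B4–B5, B5–B6, B6–B7, B7–B8, B8–B9, B9–B10, B10–B11, B11–B12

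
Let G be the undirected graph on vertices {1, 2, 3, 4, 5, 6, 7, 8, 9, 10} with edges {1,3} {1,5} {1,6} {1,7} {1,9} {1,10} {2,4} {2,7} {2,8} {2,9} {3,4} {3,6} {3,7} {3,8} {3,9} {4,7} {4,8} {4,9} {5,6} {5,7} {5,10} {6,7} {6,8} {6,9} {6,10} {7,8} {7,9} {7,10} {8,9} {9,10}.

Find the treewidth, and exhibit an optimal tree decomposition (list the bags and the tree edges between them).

The largest bag has 5 vertices, giving width 4; this decomposition certifies tw(G) ≤ 4. Conversely, {1, 6, 7, 9, 10} is a clique of size 5, and the vertices of any clique must share a bag in every tree decomposition; so some bag has ≥ 5 vertices and tw(G) ≥ 4. Combining the bounds, tw(G) = 4.

Treewidth 4.
One such decomposition:
Bags: B1 = {3, 6, 7, 8, 9}  B2 = {1, 3, 6, 7, 9}  B3 = {3, 4, 7, 8, 9}  B4 = {1, 6, 7, 9, 10}  B5 = {1, 5, 6, 7, 10}  B6 = {2, 4, 7, 8, 9}
Tree: B1–B2, B1–B3, B2–B4, B4–B5, B3–B6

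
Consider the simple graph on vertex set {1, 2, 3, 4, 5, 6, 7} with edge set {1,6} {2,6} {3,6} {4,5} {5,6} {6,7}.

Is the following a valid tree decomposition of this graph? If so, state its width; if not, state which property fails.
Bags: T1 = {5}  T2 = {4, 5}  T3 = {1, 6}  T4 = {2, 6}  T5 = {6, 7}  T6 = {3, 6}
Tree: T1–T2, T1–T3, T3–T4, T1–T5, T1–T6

No — edge (6,5) lies in no bag.

A tree decomposition must satisfy three properties: every vertex lies in some bag; for every edge, both endpoints lie together in some bag; and for every vertex, the bags containing it form a connected subtree. Here edge (6,5) lies in no bag, so the decomposition is invalid.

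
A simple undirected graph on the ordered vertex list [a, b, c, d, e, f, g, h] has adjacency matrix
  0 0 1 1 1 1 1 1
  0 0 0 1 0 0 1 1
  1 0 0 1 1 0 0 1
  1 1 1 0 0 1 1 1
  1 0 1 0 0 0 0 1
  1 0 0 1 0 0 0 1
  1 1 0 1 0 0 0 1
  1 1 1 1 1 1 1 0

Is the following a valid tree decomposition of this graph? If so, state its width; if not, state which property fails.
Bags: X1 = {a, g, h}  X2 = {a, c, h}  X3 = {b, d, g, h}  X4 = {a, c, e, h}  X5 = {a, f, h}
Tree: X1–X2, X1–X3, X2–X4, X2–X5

No — edge (d,a) lies in no bag.

A tree decomposition must satisfy three properties: every vertex lies in some bag; for every edge, both endpoints lie together in some bag; and for every vertex, the bags containing it form a connected subtree. Here edge (d,a) lies in no bag, so the decomposition is invalid.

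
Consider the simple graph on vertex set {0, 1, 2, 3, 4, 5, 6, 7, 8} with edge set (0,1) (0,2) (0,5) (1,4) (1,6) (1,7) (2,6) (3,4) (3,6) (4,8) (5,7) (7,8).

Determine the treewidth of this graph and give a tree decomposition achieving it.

Every bag has size at most 4, so the width is 4 − 1 = 3 and tw(G) ≤ 3. For the lower bound: the 4 vertex sets {5,7,8}, {0}, {1}, {2,3,4,6} are disjoint, each induces a connected subgraph, and every pair is joined by at least one edge of G. Contracting each set to a single vertex therefore yields K_{4} as a minor, and since treewidth is minor-monotone, tw(G) ≥ tw(K_{4}) = 3. Therefore the treewidth is 3.

Treewidth 3.
Bags: B1 = {0, 5, 7, 8}  B2 = {0, 1, 7, 8}  B3 = {0, 1, 4, 8}  B4 = {0, 1, 2, 4}  B5 = {1, 2, 4, 6}  B6 = {2, 3, 4, 6}
Tree: B1–B2, B2–B3, B3–B4, B4–B5, B5–B6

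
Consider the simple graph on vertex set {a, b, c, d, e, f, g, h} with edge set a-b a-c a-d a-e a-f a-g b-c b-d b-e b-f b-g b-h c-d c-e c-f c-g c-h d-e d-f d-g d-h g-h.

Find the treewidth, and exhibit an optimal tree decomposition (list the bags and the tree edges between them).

Each bag holds 5 vertices, so the decomposition has width 4, which upper-bounds the treewidth. On the other hand G contains the 5-clique {b, c, d, g, h}. A clique must lie in a single bag of any decomposition, so no decomposition can have width below 4. Combining the bounds, tw(G) = 4.

Treewidth 4.
Bags: B1 = {b, c, d, g, h}  B2 = {a, b, c, d, g}  B3 = {a, b, c, d, f}  B4 = {a, b, c, d, e}
Tree: B1–B2, B2–B3, B2–B4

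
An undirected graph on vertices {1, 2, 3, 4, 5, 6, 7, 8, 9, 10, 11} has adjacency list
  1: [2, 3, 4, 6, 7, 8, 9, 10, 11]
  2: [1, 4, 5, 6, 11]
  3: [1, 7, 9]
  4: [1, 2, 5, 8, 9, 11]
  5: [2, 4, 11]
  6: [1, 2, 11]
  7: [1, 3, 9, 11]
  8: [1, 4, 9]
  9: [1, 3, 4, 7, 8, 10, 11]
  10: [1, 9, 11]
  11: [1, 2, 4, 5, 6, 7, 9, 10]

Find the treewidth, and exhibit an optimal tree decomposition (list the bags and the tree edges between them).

Each bag holds 4 vertices, so the decomposition has width 3, which upper-bounds the treewidth. On the other hand G contains the 4-clique {1, 4, 8, 9}. A clique must lie in a single bag of any decomposition, so no decomposition can have width below 3. Therefore the treewidth is 3.

Treewidth 3.
One such decomposition:
Bags: B1 = {1, 2, 4, 11}  B2 = {1, 4, 9, 11}  B3 = {1, 4, 8, 9}  B4 = {1, 7, 9, 11}  B5 = {1, 9, 10, 11}  B6 = {2, 4, 5, 11}  B7 = {1, 3, 7, 9}  B8 = {1, 2, 6, 11}
Tree: B1–B2, B2–B3, B2–B4, B4–B5, B1–B6, B4–B7, B1–B8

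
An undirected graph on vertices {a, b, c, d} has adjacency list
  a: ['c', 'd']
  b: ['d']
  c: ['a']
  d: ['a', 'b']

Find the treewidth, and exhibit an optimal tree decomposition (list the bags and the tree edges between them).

Every bag has size at most 2, so the width is 2 − 1 = 1 and tw(G) ≤ 1. Since G has at least one edge (e.g. a–d), it is not an edgeless graph, so tw(G) ≥ 1. Hence tw(G) = 1 exactly.

Treewidth 1.
One optimal decomposition is:
Bags: B1 = {a, d}  B2 = {a, c}  B3 = {b, d}
Tree: B1–B2, B1–B3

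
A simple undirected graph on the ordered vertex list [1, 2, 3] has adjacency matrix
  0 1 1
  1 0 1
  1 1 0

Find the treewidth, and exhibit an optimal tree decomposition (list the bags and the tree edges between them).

Treewidth 2.
One such decomposition:
Bags: B1 = {1, 2, 3}
Tree: (single bag)

A single bag containing all 3 vertices is trivially a valid decomposition of width 2. Conversely, {1, 2, 3} is a clique of size 3, and the vertices of any clique must share a bag in every tree decomposition; so some bag has ≥ 3 vertices and tw(G) ≥ 2. Hence tw(G) = 2 exactly.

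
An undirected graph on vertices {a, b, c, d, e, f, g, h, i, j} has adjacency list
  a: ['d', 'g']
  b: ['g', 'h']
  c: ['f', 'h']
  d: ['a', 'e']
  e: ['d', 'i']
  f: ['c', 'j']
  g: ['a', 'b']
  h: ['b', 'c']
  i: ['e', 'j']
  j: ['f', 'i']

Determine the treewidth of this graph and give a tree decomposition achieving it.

Every bag has size at most 3, so the width is 3 − 1 = 2 and tw(G) ≤ 2. The edges a–d–e–i–j–f–c–h–b–g–a form a cycle, so G is not a tree and its treewidth is at least 2. The upper and lower bounds meet at 2, so that is the treewidth.

Treewidth 2.
One such decomposition:
Bags: B1 = {a, d, e}  B2 = {a, e, i}  B3 = {a, i, j}  B4 = {a, f, j}  B5 = {a, c, f}  B6 = {a, c, h}  B7 = {a, b, h}  B8 = {a, b, g}
Tree: B1–B2, B2–B3, B3–B4, B4–B5, B5–B6, B6–B7, B7–B8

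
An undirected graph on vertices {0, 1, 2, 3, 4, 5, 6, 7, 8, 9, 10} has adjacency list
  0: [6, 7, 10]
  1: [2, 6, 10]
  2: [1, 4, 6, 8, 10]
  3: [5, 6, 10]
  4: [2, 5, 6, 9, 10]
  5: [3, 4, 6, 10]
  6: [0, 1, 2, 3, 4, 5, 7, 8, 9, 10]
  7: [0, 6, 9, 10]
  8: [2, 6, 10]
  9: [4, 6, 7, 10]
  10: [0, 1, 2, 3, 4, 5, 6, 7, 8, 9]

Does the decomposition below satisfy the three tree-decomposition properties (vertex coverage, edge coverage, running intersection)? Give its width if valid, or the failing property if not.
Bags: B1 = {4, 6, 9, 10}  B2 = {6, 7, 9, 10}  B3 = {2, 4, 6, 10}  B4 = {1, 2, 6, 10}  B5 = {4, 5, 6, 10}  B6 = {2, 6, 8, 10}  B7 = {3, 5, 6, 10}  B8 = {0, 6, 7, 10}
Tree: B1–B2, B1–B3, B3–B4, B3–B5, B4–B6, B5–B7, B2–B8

Yes; width 3.

Vertex coverage: the bags together contain {0, 1, 2, 3, 4, 5, 6, 7, 8, 9, 10}, the full vertex set. Edge coverage: each edge of G has both endpoints in at least one bag. Running intersection: for every vertex, the bags containing it form a connected subtree. All three properties hold, so this is a valid tree decomposition of width max|bag| − 1 = 3, and hence tw(G) ≤ 3.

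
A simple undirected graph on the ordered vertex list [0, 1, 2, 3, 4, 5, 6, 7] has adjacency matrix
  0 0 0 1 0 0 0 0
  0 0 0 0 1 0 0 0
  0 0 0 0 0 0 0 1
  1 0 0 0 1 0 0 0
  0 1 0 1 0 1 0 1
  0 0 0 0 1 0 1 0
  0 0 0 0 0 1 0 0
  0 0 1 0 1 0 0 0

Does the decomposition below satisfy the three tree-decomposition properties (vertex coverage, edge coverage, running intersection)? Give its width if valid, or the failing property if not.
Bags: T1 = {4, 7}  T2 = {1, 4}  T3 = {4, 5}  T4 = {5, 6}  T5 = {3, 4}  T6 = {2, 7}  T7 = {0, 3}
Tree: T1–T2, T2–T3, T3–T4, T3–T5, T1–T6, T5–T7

Yes; width 1.

Every vertex of G appears in some bag (union = {0, 1, 2, 3, 4, 5, 6, 7}); every edge is covered by a bag; and for each vertex v the set of bags containing v is connected in the bag tree. The decomposition is therefore valid. The largest bag has 2 vertices, so the width is 1.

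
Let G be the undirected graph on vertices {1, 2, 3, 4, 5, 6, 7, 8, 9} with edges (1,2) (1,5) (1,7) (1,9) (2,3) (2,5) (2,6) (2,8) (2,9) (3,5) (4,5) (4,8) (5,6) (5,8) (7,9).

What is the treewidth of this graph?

2

A width-2 tree decomposition is:
Bags: B1 = {2, 5, 8}  B2 = {1, 2, 5}  B3 = {2, 5, 6}  B4 = {2, 3, 5}  B5 = {4, 5, 8}  B6 = {1, 2, 9}  B7 = {1, 7, 9}
Tree: B1–B2, B1–B3, B2–B4, B1–B5, B2–B6, B6–B7
The largest bag has 3 vertices, giving width 2; this decomposition certifies tw(G) ≤ 2. For the lower bound, the 3 vertices {1, 2, 9} are pairwise adjacent, and any tree decomposition puts a clique entirely inside one bag — forcing width ≥ 2. Therefore the treewidth is 2.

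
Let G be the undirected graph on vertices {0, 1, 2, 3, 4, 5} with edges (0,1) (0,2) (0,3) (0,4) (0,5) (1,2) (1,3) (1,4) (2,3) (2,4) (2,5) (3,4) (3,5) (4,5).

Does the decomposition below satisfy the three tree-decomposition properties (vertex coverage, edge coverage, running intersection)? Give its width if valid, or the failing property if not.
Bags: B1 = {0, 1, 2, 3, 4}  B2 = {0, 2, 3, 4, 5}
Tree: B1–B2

Checking the three conditions: (i) the bags cover all of {0, 1, 2, 3, 4, 5}; (ii) for each edge, some bag contains both endpoints; (iii) the bags containing any fixed vertex form a subtree. All hold, so the decomposition is valid with width 5 − 1 = 4.

Yes; width 4.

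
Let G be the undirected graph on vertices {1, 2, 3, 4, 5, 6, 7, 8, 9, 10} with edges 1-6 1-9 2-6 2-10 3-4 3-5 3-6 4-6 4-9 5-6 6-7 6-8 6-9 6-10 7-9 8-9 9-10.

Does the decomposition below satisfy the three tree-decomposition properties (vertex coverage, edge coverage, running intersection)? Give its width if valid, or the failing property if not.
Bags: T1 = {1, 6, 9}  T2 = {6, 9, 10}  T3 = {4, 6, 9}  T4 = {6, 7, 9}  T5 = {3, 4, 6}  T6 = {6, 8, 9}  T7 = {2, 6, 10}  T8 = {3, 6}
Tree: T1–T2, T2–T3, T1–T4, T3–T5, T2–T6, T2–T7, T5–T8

No — vertex 5 appears in no bag.

A tree decomposition must satisfy three properties: every vertex lies in some bag; for every edge, both endpoints lie together in some bag; and for every vertex, the bags containing it form a connected subtree. Here vertex 5 appears in no bag, so the decomposition is invalid.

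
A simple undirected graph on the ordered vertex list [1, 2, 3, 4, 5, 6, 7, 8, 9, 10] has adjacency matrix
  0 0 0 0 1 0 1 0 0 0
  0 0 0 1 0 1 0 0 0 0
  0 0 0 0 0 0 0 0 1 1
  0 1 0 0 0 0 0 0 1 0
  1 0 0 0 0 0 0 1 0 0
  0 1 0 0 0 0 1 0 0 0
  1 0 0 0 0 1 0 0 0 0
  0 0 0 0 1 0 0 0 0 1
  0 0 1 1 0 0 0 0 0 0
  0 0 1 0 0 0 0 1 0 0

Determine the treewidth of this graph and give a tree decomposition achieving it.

The largest bag has 3 vertices, giving width 2; this decomposition certifies tw(G) ≤ 2. Since 8–5–1–7–6–2–4–9–3–10–8 is a cycle in G, G is not acyclic. Forests are exactly the graphs of treewidth ≤ 1, so tw(G) ≥ 2. Combining the bounds, tw(G) = 2.

Treewidth 2.
Bags: B1 = {1, 5, 8}  B2 = {1, 7, 8}  B3 = {6, 7, 8}  B4 = {2, 6, 8}  B5 = {2, 4, 8}  B6 = {4, 8, 9}  B7 = {3, 8, 9}  B8 = {3, 8, 10}
Tree: B1–B2, B2–B3, B3–B4, B4–B5, B5–B6, B6–B7, B7–B8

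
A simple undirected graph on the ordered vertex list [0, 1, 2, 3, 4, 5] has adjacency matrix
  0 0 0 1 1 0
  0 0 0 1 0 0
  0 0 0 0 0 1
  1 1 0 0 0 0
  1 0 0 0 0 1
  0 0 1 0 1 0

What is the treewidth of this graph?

1

A width-1 tree decomposition is:
Bags: B1 = {1, 3}  B2 = {0, 3}  B3 = {0, 4}  B4 = {4, 5}  B5 = {2, 5}
Tree: B1–B2, B2–B3, B3–B4, B4–B5
Every bag has size at most 2, so the width is 2 − 1 = 1 and tw(G) ≤ 1. G has an edge, so its treewidth is at least 1. Therefore the treewidth is 1.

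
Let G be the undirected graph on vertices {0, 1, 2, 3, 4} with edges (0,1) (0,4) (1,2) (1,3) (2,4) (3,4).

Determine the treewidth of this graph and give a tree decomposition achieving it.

Treewidth 2.
One such decomposition:
Bags: B1 = {1, 3, 4}  B2 = {0, 1, 4}  B3 = {1, 2, 4}
Tree: B1–B2, B2–B3

Each bag holds 3 vertices, so the decomposition has width 2, which upper-bounds the treewidth. Since 3–4–0–1–3 is a cycle in G, G is not acyclic. Forests are exactly the graphs of treewidth ≤ 1, so tw(G) ≥ 2. Combining the bounds, tw(G) = 2.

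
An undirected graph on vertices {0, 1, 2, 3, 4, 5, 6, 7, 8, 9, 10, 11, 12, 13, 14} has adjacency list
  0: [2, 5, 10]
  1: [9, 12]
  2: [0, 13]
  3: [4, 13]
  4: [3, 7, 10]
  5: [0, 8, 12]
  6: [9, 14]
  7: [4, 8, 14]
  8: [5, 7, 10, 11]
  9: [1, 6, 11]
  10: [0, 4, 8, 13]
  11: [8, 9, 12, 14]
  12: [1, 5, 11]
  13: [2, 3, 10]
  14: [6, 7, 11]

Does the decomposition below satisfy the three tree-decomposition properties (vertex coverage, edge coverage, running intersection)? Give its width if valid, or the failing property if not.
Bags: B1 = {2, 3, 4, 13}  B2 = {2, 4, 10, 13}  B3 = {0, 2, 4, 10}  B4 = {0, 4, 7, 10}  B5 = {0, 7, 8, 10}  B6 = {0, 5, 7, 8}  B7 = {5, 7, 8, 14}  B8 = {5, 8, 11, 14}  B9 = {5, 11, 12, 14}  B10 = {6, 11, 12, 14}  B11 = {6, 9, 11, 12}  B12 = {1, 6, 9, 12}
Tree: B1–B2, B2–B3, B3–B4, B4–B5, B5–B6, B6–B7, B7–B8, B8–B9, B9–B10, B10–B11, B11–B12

Yes; width 3.

Vertex coverage: the bags together contain {0, 1, 2, 3, 4, 5, 6, 7, 8, 9, 10, 11, 12, 13, 14}, the full vertex set. Edge coverage: each edge of G has both endpoints in at least one bag. Running intersection: for every vertex, the bags containing it form a connected subtree. All three properties hold, so this is a valid tree decomposition of width max|bag| − 1 = 3, and hence tw(G) ≤ 3.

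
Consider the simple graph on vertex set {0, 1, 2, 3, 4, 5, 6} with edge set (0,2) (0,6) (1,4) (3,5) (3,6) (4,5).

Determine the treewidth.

1

A width-1 tree decomposition is:
Bags: B1 = {1, 4}  B2 = {4, 5}  B3 = {3, 5}  B4 = {3, 6}  B5 = {0, 6}  B6 = {0, 2}
Tree: B1–B2, B2–B3, B3–B4, B4–B5, B5–B6
Each bag holds 2 vertices, so the decomposition has width 1, which upper-bounds the treewidth. G has an edge, so its treewidth is at least 1. Therefore the treewidth is 1.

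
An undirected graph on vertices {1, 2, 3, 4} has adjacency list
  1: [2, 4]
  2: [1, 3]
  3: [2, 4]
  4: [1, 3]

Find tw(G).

A width-2 tree decomposition is:
Bags: B1 = {1, 2, 3}  B2 = {1, 3, 4}
Tree: B1–B2
The largest bag has 3 vertices, giving width 2; this decomposition certifies tw(G) ≤ 2. For the lower bound, G contains the cycle 3–2–1–4–3, so G is not a forest; only forests have treewidth ≤ 1, hence tw(G) ≥ 2. The upper and lower bounds meet at 2, so that is the treewidth.

2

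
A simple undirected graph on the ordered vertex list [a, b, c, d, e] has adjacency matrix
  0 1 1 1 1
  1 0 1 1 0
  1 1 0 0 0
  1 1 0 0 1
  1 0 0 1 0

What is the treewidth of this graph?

A width-2 tree decomposition is:
Bags: B1 = {a, b, d}  B2 = {a, b, c}  B3 = {a, d, e}
Tree: B1–B2, B1–B3
Every bag has size at most 3, so the width is 3 − 1 = 2 and tw(G) ≤ 2. For the lower bound, the 3 vertices {a, d, e} are pairwise adjacent, and any tree decomposition puts a clique entirely inside one bag — forcing width ≥ 2. Therefore the treewidth is 2.

2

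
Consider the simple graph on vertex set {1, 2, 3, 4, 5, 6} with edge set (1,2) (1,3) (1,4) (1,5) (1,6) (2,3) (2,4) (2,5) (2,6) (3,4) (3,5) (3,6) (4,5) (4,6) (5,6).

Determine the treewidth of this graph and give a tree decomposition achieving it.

Treewidth 5.
Bags: B1 = {1, 2, 3, 4, 5, 6}
Tree: (single bag)

A single bag containing all 6 vertices is trivially a valid decomposition of width 5. For the lower bound, the 6 vertices {1, 2, 3, 4, 5, 6} are pairwise adjacent, and any tree decomposition puts a clique entirely inside one bag — forcing width ≥ 5. The upper and lower bounds meet at 5, so that is the treewidth.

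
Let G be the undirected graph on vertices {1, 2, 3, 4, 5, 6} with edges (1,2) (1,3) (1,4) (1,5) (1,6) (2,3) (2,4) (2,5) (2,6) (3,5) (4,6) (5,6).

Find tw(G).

3

A width-3 tree decomposition is:
Bags: B1 = {1, 2, 5, 6}  B2 = {1, 2, 4, 6}  B3 = {1, 2, 3, 5}
Tree: B1–B2, B1–B3
The largest bag has 4 vertices, giving width 3; this decomposition certifies tw(G) ≤ 3. On the other hand G contains the 4-clique {1, 2, 4, 6}. A clique must lie in a single bag of any decomposition, so no decomposition can have width below 3. Therefore the treewidth is 3.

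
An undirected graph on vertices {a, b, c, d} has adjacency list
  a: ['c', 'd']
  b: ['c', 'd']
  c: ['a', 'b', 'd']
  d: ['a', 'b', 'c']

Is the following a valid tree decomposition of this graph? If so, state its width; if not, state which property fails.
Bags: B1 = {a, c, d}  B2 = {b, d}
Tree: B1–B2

A tree decomposition must satisfy three properties: every vertex lies in some bag; for every edge, both endpoints lie together in some bag; and for every vertex, the bags containing it form a connected subtree. Here edge (c,b) lies in no bag, so the decomposition is invalid.

No — edge (c,b) lies in no bag.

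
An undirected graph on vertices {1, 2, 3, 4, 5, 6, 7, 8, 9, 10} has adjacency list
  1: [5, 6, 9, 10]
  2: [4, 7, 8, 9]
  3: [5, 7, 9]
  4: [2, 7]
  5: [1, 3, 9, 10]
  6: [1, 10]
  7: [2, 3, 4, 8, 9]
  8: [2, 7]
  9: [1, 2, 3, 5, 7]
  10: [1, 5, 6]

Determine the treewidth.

2

A width-2 tree decomposition is:
Bags: B1 = {3, 7, 9}  B2 = {3, 5, 9}  B3 = {2, 7, 9}  B4 = {1, 5, 9}  B5 = {2, 7, 8}  B6 = {1, 5, 10}  B7 = {1, 6, 10}  B8 = {2, 4, 7}
Tree: B1–B2, B1–B3, B2–B4, B3–B5, B4–B6, B6–B7, B3–B8
Each bag holds 3 vertices, so the decomposition has width 2, which upper-bounds the treewidth. On the other hand G contains the 3-clique {1, 5, 9}. A clique must lie in a single bag of any decomposition, so no decomposition can have width below 2. Combining the bounds, tw(G) = 2.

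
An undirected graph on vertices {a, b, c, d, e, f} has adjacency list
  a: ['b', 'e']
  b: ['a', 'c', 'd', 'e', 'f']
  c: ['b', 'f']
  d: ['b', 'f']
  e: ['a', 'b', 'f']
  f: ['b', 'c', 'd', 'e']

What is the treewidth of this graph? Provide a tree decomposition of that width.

Each bag holds 3 vertices, so the decomposition has width 2, which upper-bounds the treewidth. On the other hand G contains the 3-clique {a, b, e}. A clique must lie in a single bag of any decomposition, so no decomposition can have width below 2. Hence tw(G) = 2 exactly.

Treewidth 2.
One such decomposition:
Bags: B1 = {b, c, f}  B2 = {b, e, f}  B3 = {b, d, f}  B4 = {a, b, e}
Tree: B1–B2, B2–B3, B2–B4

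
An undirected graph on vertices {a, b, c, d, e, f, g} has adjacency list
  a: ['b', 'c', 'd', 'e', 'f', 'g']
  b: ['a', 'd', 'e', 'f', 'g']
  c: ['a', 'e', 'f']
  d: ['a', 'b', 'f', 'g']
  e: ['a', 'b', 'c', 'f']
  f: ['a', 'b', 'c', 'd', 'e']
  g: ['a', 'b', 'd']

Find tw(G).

A width-3 tree decomposition is:
Bags: B1 = {a, b, e, f}  B2 = {a, c, e, f}  B3 = {a, b, d, f}  B4 = {a, b, d, g}
Tree: B1–B2, B1–B3, B3–B4
Each bag holds 4 vertices, so the decomposition has width 3, which upper-bounds the treewidth. For the lower bound, the 4 vertices {a, b, d, g} are pairwise adjacent, and any tree decomposition puts a clique entirely inside one bag — forcing width ≥ 3. Combining the bounds, tw(G) = 3.

3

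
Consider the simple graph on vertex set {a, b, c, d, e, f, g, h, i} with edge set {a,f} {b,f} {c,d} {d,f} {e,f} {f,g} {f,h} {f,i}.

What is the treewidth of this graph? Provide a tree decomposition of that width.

Every bag has size at most 2, so the width is 2 − 1 = 1 and tw(G) ≤ 1. Since G has at least one edge (e.g. g–f), it is not an edgeless graph, so tw(G) ≥ 1. Combining the bounds, tw(G) = 1.

Treewidth 1.
One such decomposition:
Bags: B1 = {f, g}  B2 = {e, f}  B3 = {d, f}  B4 = {c, d}  B5 = {a, f}  B6 = {f, h}  B7 = {f, i}  B8 = {b, f}
Tree: B1–B2, B1–B3, B3–B4, B2–B5, B1–B6, B6–B7, B2–B8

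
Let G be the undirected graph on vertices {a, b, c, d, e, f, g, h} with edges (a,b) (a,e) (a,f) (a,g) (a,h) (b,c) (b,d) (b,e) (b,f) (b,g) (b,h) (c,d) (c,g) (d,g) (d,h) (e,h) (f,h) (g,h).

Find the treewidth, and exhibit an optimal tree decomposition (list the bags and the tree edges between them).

Every bag has size at most 4, so the width is 4 − 1 = 3 and tw(G) ≤ 3. Conversely, {b, d, g, h} is a clique of size 4, and the vertices of any clique must share a bag in every tree decomposition; so some bag has ≥ 4 vertices and tw(G) ≥ 3. Combining the bounds, tw(G) = 3.

Treewidth 3.
Bags: B1 = {a, b, g, h}  B2 = {b, d, g, h}  B3 = {b, c, d, g}  B4 = {a, b, e, h}  B5 = {a, b, f, h}
Tree: B1–B2, B2–B3, B1–B4, B1–B5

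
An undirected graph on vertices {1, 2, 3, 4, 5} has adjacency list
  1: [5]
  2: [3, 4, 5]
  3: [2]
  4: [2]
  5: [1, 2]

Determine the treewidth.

A width-1 tree decomposition is:
Bags: B1 = {2, 5}  B2 = {1, 5}  B3 = {2, 3}  B4 = {2, 4}
Tree: B1–B2, B1–B3, B3–B4
The largest bag has 2 vertices, giving width 1; this decomposition certifies tw(G) ≤ 1. Any graph with an edge has treewidth ≥ 1, and G has the edge 2–5. Therefore the treewidth is 1.

1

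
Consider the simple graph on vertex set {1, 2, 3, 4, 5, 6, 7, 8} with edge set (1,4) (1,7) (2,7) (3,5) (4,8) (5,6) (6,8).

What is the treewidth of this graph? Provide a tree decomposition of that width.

Every bag has size at most 2, so the width is 2 − 1 = 1 and tw(G) ≤ 1. Any graph with an edge has treewidth ≥ 1, and G has the edge 2–7. Hence tw(G) = 1 exactly.

Treewidth 1.
One such decomposition:
Bags: B1 = {2, 7}  B2 = {1, 7}  B3 = {1, 4}  B4 = {4, 8}  B5 = {6, 8}  B6 = {5, 6}  B7 = {3, 5}
Tree: B1–B2, B2–B3, B3–B4, B4–B5, B5–B6, B6–B7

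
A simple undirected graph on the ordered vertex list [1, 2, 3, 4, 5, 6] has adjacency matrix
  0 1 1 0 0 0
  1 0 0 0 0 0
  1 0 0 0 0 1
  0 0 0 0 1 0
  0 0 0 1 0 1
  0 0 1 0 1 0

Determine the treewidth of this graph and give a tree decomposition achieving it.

Every bag has size at most 2, so the width is 2 − 1 = 1 and tw(G) ≤ 1. Since G has at least one edge (e.g. 2–1), it is not an edgeless graph, so tw(G) ≥ 1. Combining the bounds, tw(G) = 1.

Treewidth 1.
One such decomposition:
Bags: B1 = {1, 2}  B2 = {1, 3}  B3 = {3, 6}  B4 = {5, 6}  B5 = {4, 5}
Tree: B1–B2, B2–B3, B3–B4, B4–B5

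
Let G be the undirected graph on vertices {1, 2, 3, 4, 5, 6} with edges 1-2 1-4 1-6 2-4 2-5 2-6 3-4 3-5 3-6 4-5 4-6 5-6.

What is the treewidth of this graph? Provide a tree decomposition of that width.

Treewidth 3.
One such decomposition:
Bags: B1 = {2, 4, 5, 6}  B2 = {3, 4, 5, 6}  B3 = {1, 2, 4, 6}
Tree: B1–B2, B1–B3

Each bag holds 4 vertices, so the decomposition has width 3, which upper-bounds the treewidth. For the lower bound, the 4 vertices {1, 2, 4, 6} are pairwise adjacent, and any tree decomposition puts a clique entirely inside one bag — forcing width ≥ 3. Hence tw(G) = 3 exactly.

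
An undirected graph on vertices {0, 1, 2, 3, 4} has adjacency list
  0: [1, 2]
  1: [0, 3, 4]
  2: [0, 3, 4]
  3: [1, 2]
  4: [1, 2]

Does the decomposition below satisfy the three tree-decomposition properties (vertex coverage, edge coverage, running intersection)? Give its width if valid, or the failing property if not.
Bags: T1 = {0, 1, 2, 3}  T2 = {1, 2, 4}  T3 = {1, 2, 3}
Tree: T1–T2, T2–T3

A tree decomposition must satisfy three properties: every vertex lies in some bag; for every edge, both endpoints lie together in some bag; and for every vertex, the bags containing it form a connected subtree. Here bags containing vertex 3 are not connected in the tree, so the decomposition is invalid.

No — bags containing vertex 3 are not connected in the tree.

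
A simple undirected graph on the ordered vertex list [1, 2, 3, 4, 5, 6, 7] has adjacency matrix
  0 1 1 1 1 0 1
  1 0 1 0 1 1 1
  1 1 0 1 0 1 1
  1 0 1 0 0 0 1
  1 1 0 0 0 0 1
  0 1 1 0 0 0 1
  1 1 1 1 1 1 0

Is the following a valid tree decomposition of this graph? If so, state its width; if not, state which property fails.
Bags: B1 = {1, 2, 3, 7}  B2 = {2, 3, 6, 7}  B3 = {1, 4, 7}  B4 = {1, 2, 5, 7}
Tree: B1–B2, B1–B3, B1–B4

A tree decomposition must satisfy three properties: every vertex lies in some bag; for every edge, both endpoints lie together in some bag; and for every vertex, the bags containing it form a connected subtree. Here edge (3,4) lies in no bag, so the decomposition is invalid.

No — edge (3,4) lies in no bag.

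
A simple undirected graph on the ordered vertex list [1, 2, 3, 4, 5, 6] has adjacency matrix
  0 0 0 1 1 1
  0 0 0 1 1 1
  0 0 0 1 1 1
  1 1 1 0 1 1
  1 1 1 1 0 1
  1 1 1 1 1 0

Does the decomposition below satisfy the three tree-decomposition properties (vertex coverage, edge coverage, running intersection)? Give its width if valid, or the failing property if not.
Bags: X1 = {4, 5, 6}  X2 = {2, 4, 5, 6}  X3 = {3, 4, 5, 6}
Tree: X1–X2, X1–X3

No — vertex 1 appears in no bag.

A tree decomposition must satisfy three properties: every vertex lies in some bag; for every edge, both endpoints lie together in some bag; and for every vertex, the bags containing it form a connected subtree. Here vertex 1 appears in no bag, so the decomposition is invalid.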